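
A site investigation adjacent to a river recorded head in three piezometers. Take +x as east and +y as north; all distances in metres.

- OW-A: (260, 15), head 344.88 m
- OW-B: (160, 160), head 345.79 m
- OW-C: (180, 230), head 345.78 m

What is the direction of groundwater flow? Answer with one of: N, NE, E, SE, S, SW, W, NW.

Taking OW-A as reference: OW-B−OW-A = (-100, 145, +0.91); OW-C−OW-A = (-80, 215, +0.90).
Solve a·Δx + b·Δy = Δh: det = (-100)·215 − (-80)·145 = -9900.
∂h/∂x = [(+0.91)·215 − (+0.90)·145] / -9900 = -0.006581
∂h/∂y = [(-100)·(+0.90) − (-80)·(+0.91)] / -9900 = +0.001737
Flow = −∇h = (+0.006581 east, -0.001737 north), which points east.

E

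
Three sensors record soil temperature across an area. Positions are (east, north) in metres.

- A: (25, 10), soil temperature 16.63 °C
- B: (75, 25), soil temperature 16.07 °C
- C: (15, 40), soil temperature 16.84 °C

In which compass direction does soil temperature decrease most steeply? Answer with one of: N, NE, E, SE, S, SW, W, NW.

E

Taking A as reference: B−A = (50, 15, -0.56); C−A = (-10, 30, +0.21).
Solve a·Δx + b·Δy = ΔT: det = 50·30 − (-10)·15 = 1650.
∂T/∂x = [(-0.56)·30 − (+0.21)·15] / 1650 = -0.01209
∂T/∂y = [50·(+0.21) − (-10)·(-0.56)] / 1650 = +0.002970
Steepest decrease is along −∇f = (+0.01209 E, -0.002970 N) → east.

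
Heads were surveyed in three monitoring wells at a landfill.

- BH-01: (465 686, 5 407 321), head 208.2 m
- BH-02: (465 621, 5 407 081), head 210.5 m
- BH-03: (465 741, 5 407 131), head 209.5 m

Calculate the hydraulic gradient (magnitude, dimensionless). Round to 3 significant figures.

Taking BH-01 as reference: BH-02−BH-01 = (-65, -240, +2.3); BH-03−BH-01 = (55, -190, +1.3).
Determinant of the coordinate differences = (-65)·(-190) − 55·(-240) = 25550.
∂h/∂x = [(+2.3)·(-190) − (+1.3)·(-240)] / 25550 = -0.004892
∂h/∂y = [(-65)·(+1.3) − 55·(+2.3)] / 25550 = -0.008258
|∇h| = √(-0.004892² + -0.008258²) = 0.009598

0.00960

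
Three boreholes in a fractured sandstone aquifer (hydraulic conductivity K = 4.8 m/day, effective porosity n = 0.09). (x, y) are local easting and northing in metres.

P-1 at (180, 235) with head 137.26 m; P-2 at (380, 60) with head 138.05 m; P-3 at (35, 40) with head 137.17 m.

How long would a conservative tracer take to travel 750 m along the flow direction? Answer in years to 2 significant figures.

Taking P-1 as reference: P-2−P-1 = (200, -175, +0.79); P-3−P-1 = (-145, -195, -0.09).
Determinant of the coordinate differences = 200·(-195) − (-145)·(-175) = -64375.
∂h/∂x = [(+0.79)·(-195) − (-0.09)·(-175)] / -64375 = +0.002638
∂h/∂y = [200·(-0.09) − (-145)·(+0.79)] / -64375 = -0.001500
|∇h| = √(0.002638² + -0.001500²) = 0.003035
Seepage velocity v = K·i/n = 4.8 × 0.003035 / 0.09 = 0.1619 m/day.
t = 750 / 0.1619 = 4632 days = 12.7 years.

13 years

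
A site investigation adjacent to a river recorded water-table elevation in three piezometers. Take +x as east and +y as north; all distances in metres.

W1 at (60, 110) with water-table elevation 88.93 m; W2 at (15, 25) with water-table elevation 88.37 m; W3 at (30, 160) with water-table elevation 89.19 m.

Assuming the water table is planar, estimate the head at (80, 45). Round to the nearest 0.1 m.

88.6 m

Taking W1 as reference: W2−W1 = (-45, -85, -0.56); W3−W1 = (-30, 50, +0.26).
Determinant of the coordinate differences = (-45)·50 − (-30)·(-85) = -4800.
∂h/∂x = [(-0.56)·50 − (+0.26)·(-85)] / -4800 = +0.001229
∂h/∂y = [(-45)·(+0.26) − (-30)·(-0.56)] / -4800 = +0.005937
h(80, 45) = 88.93 + (+0.001229)·(20) + (+0.005937)·(-65) = 88.93 +0.025 -0.386 = 88.569 m.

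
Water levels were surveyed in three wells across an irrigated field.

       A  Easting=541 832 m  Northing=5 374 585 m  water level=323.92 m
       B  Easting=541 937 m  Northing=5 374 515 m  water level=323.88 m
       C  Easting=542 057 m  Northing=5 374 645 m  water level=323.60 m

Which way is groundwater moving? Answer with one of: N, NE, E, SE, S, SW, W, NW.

With h = a·x + b·y + c and A as origin, the differences give:
  105·a + (-70)·b = -0.04
  225·a + 60·b = -0.32
Eliminate b (×60 and ×(-70), subtract): 22050·a = -24.800 → a = ∂h/∂x = -0.001125
Back-substitute: b = ∂h/∂y = -0.001116.
Flow = −∇h = (+0.001125 east, +0.001116 north), which points northeast.

NE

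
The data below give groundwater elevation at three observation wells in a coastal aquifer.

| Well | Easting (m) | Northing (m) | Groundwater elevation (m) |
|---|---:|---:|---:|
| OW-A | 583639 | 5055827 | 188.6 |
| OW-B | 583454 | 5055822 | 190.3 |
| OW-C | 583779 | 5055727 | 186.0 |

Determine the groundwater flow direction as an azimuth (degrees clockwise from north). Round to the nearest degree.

143°

Three-point gradient (reference OW-A): Δ to OW-B = (-185, -5, +1.7), Δ to OW-C = (140, -100, -2.6).
∂h/∂x = -0.009531, ∂h/∂y = +0.01266 (det = 19200).
Flow direction (−∇h) has components (+0.009531 E, -0.01266 N).
Azimuth = atan2(E, N) = atan2(+0.009531, -0.01266) = 143.0° ≈ 143°.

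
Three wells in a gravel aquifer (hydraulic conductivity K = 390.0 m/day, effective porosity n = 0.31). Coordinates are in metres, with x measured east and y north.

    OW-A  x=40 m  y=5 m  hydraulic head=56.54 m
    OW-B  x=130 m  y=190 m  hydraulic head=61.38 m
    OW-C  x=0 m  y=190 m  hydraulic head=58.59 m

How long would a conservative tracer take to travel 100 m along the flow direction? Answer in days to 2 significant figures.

Taking OW-A as reference: OW-B−OW-A = (90, 185, +4.84); OW-C−OW-A = (-40, 185, +2.05).
Determinant of the coordinate differences = 90·185 − (-40)·185 = 24050.
∂h/∂x = [(+4.84)·185 − (+2.05)·185] / 24050 = +0.02146
∂h/∂y = [90·(+2.05) − (-40)·(+4.84)] / 24050 = +0.01572
|∇h| = √(0.02146² + 0.01572²) = 0.0266
Seepage velocity v = K·i/n = 390.0 × 0.0266 / 0.31 = 33.46 m/day.
t = 100 / 33.46 = 2.989 days.

3.0 days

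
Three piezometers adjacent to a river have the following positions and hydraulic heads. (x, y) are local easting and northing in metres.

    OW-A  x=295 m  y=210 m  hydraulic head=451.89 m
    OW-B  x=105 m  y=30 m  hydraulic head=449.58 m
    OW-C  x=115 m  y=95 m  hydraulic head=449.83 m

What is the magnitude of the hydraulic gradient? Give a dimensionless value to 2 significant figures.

0.010

Differences from OW-A: to OW-B (Δx, Δy, Δh) = (-190, -180, -2.31); to OW-C = (-180, -115, -2.06).
Determinant of the coordinate differences = (-190)·(-115) − (-180)·(-180) = -10550.
∂h/∂x = [(-2.31)·(-115) − (-2.06)·(-180)] / -10550 = +0.009967
∂h/∂y = [(-190)·(-2.06) − (-180)·(-2.31)] / -10550 = +0.002313
|∇h| = √(0.009967² + 0.002313²) = 0.01023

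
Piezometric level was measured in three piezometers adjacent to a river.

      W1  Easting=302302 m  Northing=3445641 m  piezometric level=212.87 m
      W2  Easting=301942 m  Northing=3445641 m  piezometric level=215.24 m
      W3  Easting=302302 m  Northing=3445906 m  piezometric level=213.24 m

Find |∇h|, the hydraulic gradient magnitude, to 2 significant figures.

0.0067

∂h/∂x = (215.24 − 212.87) / (301942 − 302302) = -0.006583
∂h/∂y = (213.24 − 212.87) / (3445906 − 3445641) = +0.001396
|∇h| = √(-0.006583² + 0.001396²) = 0.006729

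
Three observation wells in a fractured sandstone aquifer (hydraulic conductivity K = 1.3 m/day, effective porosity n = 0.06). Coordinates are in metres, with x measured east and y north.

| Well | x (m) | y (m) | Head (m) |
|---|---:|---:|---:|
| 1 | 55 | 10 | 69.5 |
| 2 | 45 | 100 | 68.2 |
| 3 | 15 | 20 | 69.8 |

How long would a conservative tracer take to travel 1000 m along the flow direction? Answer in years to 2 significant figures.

6.5 years

With h = a·x + b·y + c and 1 as origin, the differences give:
  (-10)·a + 90·b = -1.3
  (-40)·a + 10·b = +0.3
Eliminate b (×10 and ×90, subtract): 3500·a = -40.00 → a = ∂h/∂x = -0.01143
Back-substitute: b = ∂h/∂y = -0.01571.
|∇h| = √(-0.01143² + -0.01571²) = 0.01943
Seepage velocity v = K·i/n = 1.3 × 0.01943 / 0.06 = 0.421 m/day.
t = 1000 / 0.421 = 2375 days = 6.5 years.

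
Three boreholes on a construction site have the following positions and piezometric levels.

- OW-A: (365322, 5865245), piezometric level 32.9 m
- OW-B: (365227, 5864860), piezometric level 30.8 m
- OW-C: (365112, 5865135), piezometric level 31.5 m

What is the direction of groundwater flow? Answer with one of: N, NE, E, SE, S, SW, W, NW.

SW

Differences from OW-A: to OW-B (Δx, Δy, Δh) = (-95, -385, -2.1); to OW-C = (-210, -110, -1.4).
Solve a·Δx + b·Δy = Δh: det = (-95)·(-110) − (-210)·(-385) = -70400.
∂h/∂x = [(-2.1)·(-110) − (-1.4)·(-385)] / -70400 = +0.004375
∂h/∂y = [(-95)·(-1.4) − (-210)·(-2.1)] / -70400 = +0.004375
Flow = −∇h = (-0.004375 east, -0.004375 north), which points southwest.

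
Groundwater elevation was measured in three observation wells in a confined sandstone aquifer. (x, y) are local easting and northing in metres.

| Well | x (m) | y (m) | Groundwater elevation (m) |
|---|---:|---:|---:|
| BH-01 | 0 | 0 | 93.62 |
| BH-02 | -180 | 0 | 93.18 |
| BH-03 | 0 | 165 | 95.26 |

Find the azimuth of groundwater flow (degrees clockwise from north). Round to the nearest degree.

∂h/∂x = (93.18 − 93.62) / (-180 − 0) = +0.002444
∂h/∂y = (95.26 − 93.62) / (165 − 0) = +0.009939
Flow direction (−∇h) has components (-0.002444 E, -0.009939 N).
Azimuth = atan2(E, N) = atan2(-0.002444, -0.009939) = 193.8° ≈ 194°.

194°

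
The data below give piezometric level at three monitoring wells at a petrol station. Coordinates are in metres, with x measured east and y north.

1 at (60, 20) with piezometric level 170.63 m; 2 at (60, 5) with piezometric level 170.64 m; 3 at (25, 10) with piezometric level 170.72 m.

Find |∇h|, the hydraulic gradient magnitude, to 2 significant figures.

0.0025

Differences from 1: to 2 (Δx, Δy, Δh) = (0, -15, +0.01); to 3 = (-35, -10, +0.09).
Solve a·Δx + b·Δy = Δh: det = 0·(-10) − (-35)·(-15) = -525.
∂h/∂x = [(+0.01)·(-10) − (+0.09)·(-15)] / -525 = -0.002381
∂h/∂y = [0·(+0.09) − (-35)·(+0.01)] / -525 = -0.0006667
|∇h| = √(-0.002381² + -0.0006667²) = 0.002473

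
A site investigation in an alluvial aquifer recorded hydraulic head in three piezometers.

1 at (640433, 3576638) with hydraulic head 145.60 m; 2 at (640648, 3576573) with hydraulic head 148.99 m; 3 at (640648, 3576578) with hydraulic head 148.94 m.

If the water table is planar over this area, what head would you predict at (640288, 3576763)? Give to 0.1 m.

142.5 m

Differences from 1: to 2 (Δx, Δy, Δh) = (215, -65, +3.39); to 3 = (215, -60, +3.34).
Determinant of the coordinate differences = 215·(-60) − 215·(-65) = 1075.
∂h/∂x = [(+3.39)·(-60) − (+3.34)·(-65)] / 1075 = +0.01274
∂h/∂y = [215·(+3.34) − 215·(+3.39)] / 1075 = -0.01000
h(640288, 3576763) = 145.60 + (+0.01274)·(-145) + (-0.01000)·(125) = 145.60 -1.848 -1.250 = 142.502 m.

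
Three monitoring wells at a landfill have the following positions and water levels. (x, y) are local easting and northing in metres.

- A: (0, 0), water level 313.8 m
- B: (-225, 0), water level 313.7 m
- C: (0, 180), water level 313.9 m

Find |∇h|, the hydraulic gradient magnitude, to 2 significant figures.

0.00071

∂h/∂x = (313.7 − 313.8) / (-225 − 0) = +0.0004444
∂h/∂y = (313.9 − 313.8) / (180 − 0) = +0.0005556
|∇h| = √(0.0004444² + 0.0005556²) = 0.0007115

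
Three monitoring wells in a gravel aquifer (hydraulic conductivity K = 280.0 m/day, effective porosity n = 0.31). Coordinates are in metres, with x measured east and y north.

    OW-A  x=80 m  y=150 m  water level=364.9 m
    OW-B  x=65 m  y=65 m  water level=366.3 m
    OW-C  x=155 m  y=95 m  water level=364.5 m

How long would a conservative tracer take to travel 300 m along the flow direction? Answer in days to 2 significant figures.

16 days

Three-point gradient (reference OW-A): Δ to OW-B = (-15, -85, +1.4), Δ to OW-C = (75, -55, -0.4).
∂h/∂x = -0.01542, ∂h/∂y = -0.01375 (det = 7200).
|∇h| = √(-0.01542² + -0.01375²) = 0.02066
Seepage velocity v = K·i/n = 280.0 × 0.02066 / 0.31 = 18.66 m/day.
t = 300 / 18.66 = 16.08 days.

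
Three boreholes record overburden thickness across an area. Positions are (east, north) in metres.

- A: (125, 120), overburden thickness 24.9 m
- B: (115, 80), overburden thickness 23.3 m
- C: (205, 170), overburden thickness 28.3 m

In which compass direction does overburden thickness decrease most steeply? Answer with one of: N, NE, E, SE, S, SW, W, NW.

With d = a·x + b·y + c and A as origin, the differences give:
  (-10)·a + (-40)·b = -1.6
  80·a + 50·b = +3.4
Eliminate b (×50 and ×(-40), subtract): 2700·a = 56.00 → a = ∂d/∂x = +0.02074
Back-substitute: b = ∂d/∂y = +0.03481.
Steepest decrease is along −∇f = (-0.02074 E, -0.03481 N) → southwest.

SW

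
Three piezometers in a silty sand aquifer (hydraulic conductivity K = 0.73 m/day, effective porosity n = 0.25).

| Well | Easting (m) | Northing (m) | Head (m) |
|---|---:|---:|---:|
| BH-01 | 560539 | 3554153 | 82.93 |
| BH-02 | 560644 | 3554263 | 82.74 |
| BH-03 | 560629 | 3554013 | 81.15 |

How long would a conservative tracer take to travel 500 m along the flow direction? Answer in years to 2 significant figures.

Three-point gradient (reference BH-01): Δ to BH-02 = (105, 110, -0.19), Δ to BH-03 = (90, -140, -1.78).
∂h/∂x = -0.009041, ∂h/∂y = +0.006902 (det = -24600).
|∇h| = √(-0.009041² + 0.006902²) = 0.01137
Seepage velocity v = K·i/n = 0.73 × 0.01137 / 0.25 = 0.0332 m/day.
t = 500 / 0.0332 = 1.506e+04 days = 41.2 years.

41 years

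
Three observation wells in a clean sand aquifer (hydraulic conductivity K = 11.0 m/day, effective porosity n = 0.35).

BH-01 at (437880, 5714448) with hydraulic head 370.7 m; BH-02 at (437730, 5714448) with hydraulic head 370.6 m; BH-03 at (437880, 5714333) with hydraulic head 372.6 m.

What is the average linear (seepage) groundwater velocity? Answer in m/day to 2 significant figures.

∂h/∂x = (370.6 − 370.7) / (437730 − 437880) = +0.0006667
∂h/∂y = (372.6 − 370.7) / (5714333 − 5714448) = -0.01652
|∇h| = √(0.0006667² + -0.01652²) = 0.01653
Seepage velocity v = K·i/n = 11.0 × 0.01653 / 0.35 = 0.5195 m/day.

0.52 m/day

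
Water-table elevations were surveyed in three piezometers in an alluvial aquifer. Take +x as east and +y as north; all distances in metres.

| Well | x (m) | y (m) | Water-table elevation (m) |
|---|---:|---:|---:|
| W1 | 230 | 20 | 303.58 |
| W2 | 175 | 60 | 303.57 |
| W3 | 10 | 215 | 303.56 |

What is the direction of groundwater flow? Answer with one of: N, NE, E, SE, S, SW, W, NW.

SW

With h = a·x + b·y + c and W1 as origin, the differences give:
  (-55)·a + 40·b = -0.01
  (-220)·a + 195·b = -0.02
Eliminate b (×195 and ×40, subtract): -1925·a = -1.150 → a = ∂h/∂x = +0.0005974
Back-substitute: b = ∂h/∂y = +0.0005714.
Flow = −∇h = (-0.0005974 east, -0.0005714 north), which points southwest.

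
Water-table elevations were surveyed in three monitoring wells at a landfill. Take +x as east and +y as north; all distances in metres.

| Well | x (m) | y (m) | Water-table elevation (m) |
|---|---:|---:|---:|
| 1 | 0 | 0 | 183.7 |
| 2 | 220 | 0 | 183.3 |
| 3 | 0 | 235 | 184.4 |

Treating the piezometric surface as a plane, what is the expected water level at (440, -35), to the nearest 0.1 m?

∂h/∂x = (183.3 − 183.7) / (220 − 0) = -0.001818
∂h/∂y = (184.4 − 183.7) / (235 − 0) = +0.002979
h(440, -35) = 183.7 + (-0.001818)·(440) + (+0.002979)·(-35) = 183.7 -0.800 -0.104 = 182.796 m.

182.8 m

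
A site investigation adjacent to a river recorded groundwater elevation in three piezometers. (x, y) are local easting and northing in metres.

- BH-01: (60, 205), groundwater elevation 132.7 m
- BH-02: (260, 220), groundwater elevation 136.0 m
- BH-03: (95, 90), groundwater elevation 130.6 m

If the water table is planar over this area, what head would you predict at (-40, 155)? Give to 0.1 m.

130.1 m

Taking BH-01 as reference: BH-02−BH-01 = (200, 15, +3.3); BH-03−BH-01 = (35, -115, -2.1).
Solve a·Δx + b·Δy = Δh: det = 200·(-115) − 35·15 = -23525.
∂h/∂x = [(+3.3)·(-115) − (-2.1)·15] / -23525 = +0.01479
∂h/∂y = [200·(-2.1) − 35·(+3.3)] / -23525 = +0.02276
h(-40, 155) = 132.7 + (+0.01479)·(-100) + (+0.02276)·(-50) = 132.7 -1.479 -1.138 = 130.083 m.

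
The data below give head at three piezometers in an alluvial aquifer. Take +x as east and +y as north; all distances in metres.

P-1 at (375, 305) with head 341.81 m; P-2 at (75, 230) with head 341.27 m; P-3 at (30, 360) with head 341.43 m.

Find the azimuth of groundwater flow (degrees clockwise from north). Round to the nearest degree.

Differences from P-1: to P-2 (Δx, Δy, Δh) = (-300, -75, -0.54); to P-3 = (-345, 55, -0.38).
Determinant of the coordinate differences = (-300)·55 − (-345)·(-75) = -42375.
∂h/∂x = [(-0.54)·55 − (-0.38)·(-75)] / -42375 = +0.001373
∂h/∂y = [(-300)·(-0.38) − (-345)·(-0.54)] / -42375 = +0.001706
Flow direction (−∇h) has components (-0.001373 E, -0.001706 N).
Azimuth = atan2(E, N) = atan2(-0.001373, -0.001706) = 218.8° ≈ 219°.

219°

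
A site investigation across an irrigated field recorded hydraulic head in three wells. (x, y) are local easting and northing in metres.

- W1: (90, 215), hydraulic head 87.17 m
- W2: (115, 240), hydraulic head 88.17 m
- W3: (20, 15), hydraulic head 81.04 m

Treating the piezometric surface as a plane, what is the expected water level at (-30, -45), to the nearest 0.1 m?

78.8 m

Taking W1 as reference: W2−W1 = (25, 25, +1.00); W3−W1 = (-70, -200, -6.13).
Solve a·Δx + b·Δy = Δh: det = 25·(-200) − (-70)·25 = -3250.
∂h/∂x = [(+1.00)·(-200) − (-6.13)·25] / -3250 = +0.01438
∂h/∂y = [25·(-6.13) − (-70)·(+1.00)] / -3250 = +0.02562
h(-30, -45) = 87.17 + (+0.01438)·(-120) + (+0.02562)·(-260) = 87.17 -1.726 -6.660 = 78.784 m.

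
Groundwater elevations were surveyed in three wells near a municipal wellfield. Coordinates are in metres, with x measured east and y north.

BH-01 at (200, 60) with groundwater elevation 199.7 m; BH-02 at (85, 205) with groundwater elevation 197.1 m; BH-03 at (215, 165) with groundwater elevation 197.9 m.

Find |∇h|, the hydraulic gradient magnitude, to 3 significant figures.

0.0173

With h = a·x + b·y + c and BH-01 as origin, the differences give:
  (-115)·a + 145·b = -2.6
  15·a + 105·b = -1.8
Eliminate b (×105 and ×145, subtract): -14250·a = -12.00 → a = ∂h/∂x = +0.0008421
Back-substitute: b = ∂h/∂y = -0.01726.
|∇h| = √(0.0008421² + -0.01726²) = 0.01728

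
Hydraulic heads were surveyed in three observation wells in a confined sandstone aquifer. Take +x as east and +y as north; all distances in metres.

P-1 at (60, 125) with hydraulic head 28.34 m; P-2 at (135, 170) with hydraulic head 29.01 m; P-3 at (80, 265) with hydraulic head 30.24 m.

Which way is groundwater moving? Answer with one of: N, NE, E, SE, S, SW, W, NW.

S

With h = a·x + b·y + c and P-1 as origin, the differences give:
  75·a + 45·b = +0.67
  20·a + 140·b = +1.90
Eliminate b (×140 and ×45, subtract): 9600·a = 8.300 → a = ∂h/∂x = +0.0008646
Back-substitute: b = ∂h/∂y = +0.01345.
Flow = −∇h = (-0.0008646 east, -0.01345 north), which points south.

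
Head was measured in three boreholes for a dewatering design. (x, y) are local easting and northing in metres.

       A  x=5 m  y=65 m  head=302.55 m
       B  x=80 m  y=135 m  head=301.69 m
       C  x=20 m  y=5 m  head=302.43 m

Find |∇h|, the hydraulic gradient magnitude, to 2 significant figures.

Differences from A: to B (Δx, Δy, Δh) = (75, 70, -0.86); to C = (15, -60, -0.12).
Solve a·Δx + b·Δy = Δh: det = 75·(-60) − 15·70 = -5550.
∂h/∂x = [(-0.86)·(-60) − (-0.12)·70] / -5550 = -0.01081
∂h/∂y = [75·(-0.12) − 15·(-0.86)] / -5550 = -0.0007027
|∇h| = √(-0.01081² + -0.0007027²) = 0.01083

0.011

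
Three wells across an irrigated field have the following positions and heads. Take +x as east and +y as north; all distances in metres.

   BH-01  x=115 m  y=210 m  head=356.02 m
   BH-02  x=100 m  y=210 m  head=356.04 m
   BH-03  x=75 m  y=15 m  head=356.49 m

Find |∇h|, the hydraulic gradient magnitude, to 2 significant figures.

0.0025

Differences from BH-01: to BH-02 (Δx, Δy, Δh) = (-15, 0, +0.02); to BH-03 = (-40, -195, +0.47).
Determinant of the coordinate differences = (-15)·(-195) − (-40)·0 = 2925.
∂h/∂x = [(+0.02)·(-195) − (+0.47)·0] / 2925 = -0.001333
∂h/∂y = [(-15)·(+0.47) − (-40)·(+0.02)] / 2925 = -0.002137
|∇h| = √(-0.001333² + -0.002137²) = 0.002519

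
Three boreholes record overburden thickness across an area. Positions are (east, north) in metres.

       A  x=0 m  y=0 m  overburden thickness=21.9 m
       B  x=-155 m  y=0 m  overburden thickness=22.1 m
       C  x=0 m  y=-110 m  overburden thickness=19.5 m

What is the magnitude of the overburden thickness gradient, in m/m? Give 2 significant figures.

0.022 m/m

∂d/∂x = (22.1 − 21.9) / (-155 − 0) = -0.001290
∂d/∂y = (19.5 − 21.9) / (-110 − 0) = +0.02182
|∇f| = √(-0.001290² + 0.02182²) = 0.02186 m/m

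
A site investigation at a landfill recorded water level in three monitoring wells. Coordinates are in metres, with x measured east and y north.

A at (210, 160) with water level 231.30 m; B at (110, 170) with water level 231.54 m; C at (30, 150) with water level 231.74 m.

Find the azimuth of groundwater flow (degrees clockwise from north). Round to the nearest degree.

Three-point gradient (reference A): Δ to B = (-100, 10, +0.24), Δ to C = (-180, -10, +0.44).
∂h/∂x = -0.002429, ∂h/∂y = -0.0002857 (det = 2800).
Flow direction (−∇h) has components (+0.002429 E, +0.0002857 N).
Azimuth = atan2(E, N) = atan2(+0.002429, +0.0002857) = 83.3° ≈ 083°.

083°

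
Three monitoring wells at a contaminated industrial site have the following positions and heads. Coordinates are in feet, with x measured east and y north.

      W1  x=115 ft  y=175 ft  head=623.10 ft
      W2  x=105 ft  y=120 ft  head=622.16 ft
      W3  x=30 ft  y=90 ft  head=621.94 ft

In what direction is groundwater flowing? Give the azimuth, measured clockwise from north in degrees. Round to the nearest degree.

With h = a·x + b·y + c and W1 as origin, the differences give:
  (-10)·a + (-55)·b = -0.94
  (-85)·a + (-85)·b = -1.16
Eliminate b (×(-85) and ×(-55), subtract): -3825·a = 16.100 → a = ∂h/∂x = -0.004209
Back-substitute: b = ∂h/∂y = +0.01786.
Flow direction (−∇h) has components (+0.004209 E, -0.01786 N).
Azimuth = atan2(E, N) = atan2(+0.004209, -0.01786) = 166.7° ≈ 167°.

167°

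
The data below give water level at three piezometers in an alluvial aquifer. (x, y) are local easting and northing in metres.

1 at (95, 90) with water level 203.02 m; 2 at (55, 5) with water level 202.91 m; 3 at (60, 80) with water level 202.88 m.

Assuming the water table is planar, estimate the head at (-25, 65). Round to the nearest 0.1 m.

With h = a·x + b·y + c and 1 as origin, the differences give:
  (-40)·a + (-85)·b = -0.11
  (-35)·a + (-10)·b = -0.14
Eliminate b (×(-10) and ×(-85), subtract): -2575·a = -10.800 → a = ∂h/∂x = +0.004194
Back-substitute: b = ∂h/∂y = -0.0006796.
h(-25, 65) = 203.02 + (+0.004194)·(-120) + (-0.0006796)·(-25) = 203.02 -0.503 +0.017 = 202.534 m.

202.5 m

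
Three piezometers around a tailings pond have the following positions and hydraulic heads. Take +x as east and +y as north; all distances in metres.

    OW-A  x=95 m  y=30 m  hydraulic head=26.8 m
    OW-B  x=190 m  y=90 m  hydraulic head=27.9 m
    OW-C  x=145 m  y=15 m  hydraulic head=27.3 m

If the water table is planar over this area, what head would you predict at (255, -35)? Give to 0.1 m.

28.4 m

Taking OW-A as reference: OW-B−OW-A = (95, 60, +1.1); OW-C−OW-A = (50, -15, +0.5).
Determinant of the coordinate differences = 95·(-15) − 50·60 = -4425.
∂h/∂x = [(+1.1)·(-15) − (+0.5)·60] / -4425 = +0.01051
∂h/∂y = [95·(+0.5) − 50·(+1.1)] / -4425 = +0.001695
h(255, -35) = 26.8 + (+0.01051)·(160) + (+0.001695)·(-65) = 26.8 +1.681 -0.110 = 28.371 m.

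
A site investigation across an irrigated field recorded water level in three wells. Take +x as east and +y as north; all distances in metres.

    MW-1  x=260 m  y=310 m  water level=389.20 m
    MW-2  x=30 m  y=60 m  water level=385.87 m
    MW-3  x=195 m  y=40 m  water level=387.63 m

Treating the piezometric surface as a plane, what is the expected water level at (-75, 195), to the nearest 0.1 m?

Three-point gradient (reference MW-1): Δ to MW-2 = (-230, -250, -3.33), Δ to MW-3 = (-65, -270, -1.57).
∂h/∂x = +0.01105, ∂h/∂y = +0.003155 (det = 45850).
h(-75, 195) = 389.20 + (+0.01105)·(-335) + (+0.003155)·(-115) = 389.20 -3.701 -0.363 = 385.136 m.

385.1 m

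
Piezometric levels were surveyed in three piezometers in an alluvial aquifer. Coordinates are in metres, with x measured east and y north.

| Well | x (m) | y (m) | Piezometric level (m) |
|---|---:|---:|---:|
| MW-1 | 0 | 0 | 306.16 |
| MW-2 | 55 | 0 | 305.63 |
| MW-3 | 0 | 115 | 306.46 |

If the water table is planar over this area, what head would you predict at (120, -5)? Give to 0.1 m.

305.0 m

∂h/∂x = (305.63 − 306.16) / (55 − 0) = -0.009636
∂h/∂y = (306.46 − 306.16) / (115 − 0) = +0.002609
h(120, -5) = 306.16 + (-0.009636)·(120) + (+0.002609)·(-5) = 306.16 -1.156 -0.013 = 304.991 m.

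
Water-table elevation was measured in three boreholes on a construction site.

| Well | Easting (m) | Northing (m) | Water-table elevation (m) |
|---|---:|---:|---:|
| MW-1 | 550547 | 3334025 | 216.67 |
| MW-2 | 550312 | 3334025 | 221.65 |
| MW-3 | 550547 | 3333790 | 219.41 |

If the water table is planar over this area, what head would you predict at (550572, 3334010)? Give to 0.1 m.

∂h/∂x = (221.65 − 216.67) / (550312 − 550547) = -0.02119
∂h/∂y = (219.41 − 216.67) / (3333790 − 3334025) = -0.01166
h(550572, 3334010) = 216.67 + (-0.02119)·(25) + (-0.01166)·(-15) = 216.67 -0.530 +0.175 = 216.315 m.

216.3 m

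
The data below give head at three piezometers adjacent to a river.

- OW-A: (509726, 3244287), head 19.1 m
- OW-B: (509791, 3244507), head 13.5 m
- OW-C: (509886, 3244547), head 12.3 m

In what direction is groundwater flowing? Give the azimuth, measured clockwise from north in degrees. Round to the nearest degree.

Taking OW-A as reference: OW-B−OW-A = (65, 220, -5.6); OW-C−OW-A = (160, 260, -6.8).
Solve a·Δx + b·Δy = Δh: det = 65·260 − 160·220 = -18300.
∂h/∂x = [(-5.6)·260 − (-6.8)·220] / -18300 = -0.002186
∂h/∂y = [65·(-6.8) − 160·(-5.6)] / -18300 = -0.02481
Flow direction (−∇h) has components (+0.002186 E, +0.02481 N).
Azimuth = atan2(E, N) = atan2(+0.002186, +0.02481) = 5.0° ≈ 005°.

005°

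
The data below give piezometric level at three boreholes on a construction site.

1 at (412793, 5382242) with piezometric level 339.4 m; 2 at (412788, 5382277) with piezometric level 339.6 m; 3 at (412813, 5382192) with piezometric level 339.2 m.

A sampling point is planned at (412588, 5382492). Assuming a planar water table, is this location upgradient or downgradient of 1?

Taking 1 as reference: 2−1 = (-5, 35, +0.2); 3−1 = (20, -50, -0.2).
Determinant of the coordinate differences = (-5)·(-50) − 20·35 = -450.
∂h/∂x = [(+0.2)·(-50) − (-0.2)·35] / -450 = +0.006667
∂h/∂y = [(-5)·(-0.2) − 20·(+0.2)] / -450 = +0.006667
Head at (412588, 5382492) = 339.4 + (+0.006667)·(-205) + (+0.006667)·(250) = 339.70 m.
That is higher than the 339.4 m at 1, so the point is upgradient.

upgradient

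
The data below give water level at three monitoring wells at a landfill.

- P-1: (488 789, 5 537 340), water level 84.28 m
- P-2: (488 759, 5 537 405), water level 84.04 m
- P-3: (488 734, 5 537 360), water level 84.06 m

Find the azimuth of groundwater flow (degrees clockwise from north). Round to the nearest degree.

With h = a·x + b·y + c and P-1 as origin, the differences give:
  (-30)·a + 65·b = -0.24
  (-55)·a + 20·b = -0.22
Eliminate b (×20 and ×65, subtract): 2975·a = 9.500 → a = ∂h/∂x = +0.003193
Back-substitute: b = ∂h/∂y = -0.002218.
Flow direction (−∇h) has components (-0.003193 E, +0.002218 N).
Azimuth = atan2(E, N) = atan2(-0.003193, +0.002218) = 304.8° ≈ 305°.

305°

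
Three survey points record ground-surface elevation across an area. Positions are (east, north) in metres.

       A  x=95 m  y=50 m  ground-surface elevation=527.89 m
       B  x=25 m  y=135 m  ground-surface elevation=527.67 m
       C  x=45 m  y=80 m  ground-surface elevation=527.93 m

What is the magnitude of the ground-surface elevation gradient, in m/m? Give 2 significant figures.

0.0079 m/m

Differences from A: to B (Δx, Δy, Δh) = (-70, 85, -0.22); to C = (-50, 30, +0.04).
Solve a·Δx + b·Δy = Δz: det = (-70)·30 − (-50)·85 = 2150.
∂z/∂x = [(-0.22)·30 − (+0.04)·85] / 2150 = -0.004651
∂z/∂y = [(-70)·(+0.04) − (-50)·(-0.22)] / 2150 = -0.006419
|∇f| = √(-0.004651² + -0.006419²) = 0.007927 m/m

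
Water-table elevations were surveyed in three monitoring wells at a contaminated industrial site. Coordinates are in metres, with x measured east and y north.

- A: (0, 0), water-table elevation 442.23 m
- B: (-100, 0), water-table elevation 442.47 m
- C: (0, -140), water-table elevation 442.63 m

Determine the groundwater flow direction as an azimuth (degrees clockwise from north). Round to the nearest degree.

040°

∂h/∂x = (442.47 − 442.23) / (-100 − 0) = -0.002400
∂h/∂y = (442.63 − 442.23) / (-140 − 0) = -0.002857
Flow direction (−∇h) has components (+0.002400 E, +0.002857 N).
Azimuth = atan2(E, N) = atan2(+0.002400, +0.002857) = 40.0° ≈ 040°.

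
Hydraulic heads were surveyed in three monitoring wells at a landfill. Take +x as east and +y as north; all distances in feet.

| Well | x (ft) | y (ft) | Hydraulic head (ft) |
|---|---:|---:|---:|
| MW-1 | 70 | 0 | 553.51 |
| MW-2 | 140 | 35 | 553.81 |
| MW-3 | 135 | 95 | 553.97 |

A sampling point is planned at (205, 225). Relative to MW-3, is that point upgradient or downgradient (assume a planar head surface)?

upgradient

Taking MW-1 as reference: MW-2−MW-1 = (70, 35, +0.30); MW-3−MW-1 = (65, 95, +0.46).
Solve a·Δx + b·Δy = Δh: det = 70·95 − 65·35 = 4375.
∂h/∂x = [(+0.30)·95 − (+0.46)·35] / 4375 = +0.002834
∂h/∂y = [70·(+0.46) − 65·(+0.30)] / 4375 = +0.002903
Head at (205, 225) = 553.51 + (+0.002834)·(135) + (+0.002903)·(225) = 554.55 ft.
That is higher than the 553.97 ft at MW-3, so the point is upgradient.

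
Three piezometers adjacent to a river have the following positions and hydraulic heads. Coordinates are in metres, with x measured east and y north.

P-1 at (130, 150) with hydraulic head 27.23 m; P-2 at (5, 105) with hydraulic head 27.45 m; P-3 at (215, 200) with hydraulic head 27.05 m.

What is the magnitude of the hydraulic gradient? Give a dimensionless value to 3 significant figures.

0.00197

With h = a·x + b·y + c and P-1 as origin, the differences give:
  (-125)·a + (-45)·b = +0.22
  85·a + 50·b = -0.18
Eliminate b (×50 and ×(-45), subtract): -2425·a = 2.900 → a = ∂h/∂x = -0.001196
Back-substitute: b = ∂h/∂y = -0.001567.
|∇h| = √(-0.001196² + -0.001567²) = 0.001971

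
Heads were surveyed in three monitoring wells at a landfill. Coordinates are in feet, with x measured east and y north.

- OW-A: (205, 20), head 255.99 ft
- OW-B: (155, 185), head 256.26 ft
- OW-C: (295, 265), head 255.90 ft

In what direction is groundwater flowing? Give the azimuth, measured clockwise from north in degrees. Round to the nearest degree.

Differences from OW-A: to OW-B (Δx, Δy, Δh) = (-50, 165, +0.27); to OW-C = (90, 245, -0.09).
Determinant of the coordinate differences = (-50)·245 − 90·165 = -27100.
∂h/∂x = [(+0.27)·245 − (-0.09)·165] / -27100 = -0.002989
∂h/∂y = [(-50)·(-0.09) − 90·(+0.27)] / -27100 = +0.0007306
Flow direction (−∇h) has components (+0.002989 E, -0.0007306 N).
Azimuth = atan2(E, N) = atan2(+0.002989, -0.0007306) = 103.7° ≈ 104°.

104°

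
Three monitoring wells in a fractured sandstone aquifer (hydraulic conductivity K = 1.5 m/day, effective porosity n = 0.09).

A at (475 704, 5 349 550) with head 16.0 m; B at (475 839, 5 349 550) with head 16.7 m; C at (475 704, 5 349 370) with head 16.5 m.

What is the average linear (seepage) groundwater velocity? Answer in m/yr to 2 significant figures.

36 m/yr

∂h/∂x = (16.7 − 16.0) / (475839 − 475704) = +0.005185
∂h/∂y = (16.5 − 16.0) / (5349370 − 5349550) = -0.002778
|∇h| = √(0.005185² + -0.002778²) = 0.005882
Seepage velocity v = K·i/n = 1.5 × 0.005882 / 0.09 = 0.09803 m/day = 35.81 m/yr.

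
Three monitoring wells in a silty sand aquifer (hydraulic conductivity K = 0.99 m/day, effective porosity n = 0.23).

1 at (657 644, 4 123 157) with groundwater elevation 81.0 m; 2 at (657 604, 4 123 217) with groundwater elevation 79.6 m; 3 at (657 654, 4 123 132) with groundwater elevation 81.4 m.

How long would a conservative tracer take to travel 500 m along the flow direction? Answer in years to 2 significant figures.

With h = a·x + b·y + c and 1 as origin, the differences give:
  (-40)·a + 60·b = -1.4
  10·a + (-25)·b = +0.4
Eliminate b (×(-25) and ×60, subtract): 400·a = 11.00 → a = ∂h/∂x = +0.02750
Back-substitute: b = ∂h/∂y = -0.005000.
|∇h| = √(0.02750² + -0.005000²) = 0.02795
Seepage velocity v = K·i/n = 0.99 × 0.02795 / 0.23 = 0.1203 m/day.
t = 500 / 0.1203 = 4156 days = 11.4 years.

11 years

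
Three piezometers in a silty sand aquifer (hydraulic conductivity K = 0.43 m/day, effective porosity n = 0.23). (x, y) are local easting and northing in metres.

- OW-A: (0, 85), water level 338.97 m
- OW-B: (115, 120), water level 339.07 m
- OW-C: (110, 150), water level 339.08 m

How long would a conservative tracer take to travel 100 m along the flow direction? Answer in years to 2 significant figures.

170 years

Differences from OW-A: to OW-B (Δx, Δy, Δh) = (115, 35, +0.10); to OW-C = (110, 65, +0.11).
Determinant of the coordinate differences = 115·65 − 110·35 = 3625.
∂h/∂x = [(+0.10)·65 − (+0.11)·35] / 3625 = +0.0007310
∂h/∂y = [115·(+0.11) − 110·(+0.10)] / 3625 = +0.0004552
|∇h| = √(0.0007310² + 0.0004552²) = 0.0008611
Seepage velocity v = K·i/n = 0.43 × 0.0008611 / 0.23 = 0.00161 m/day.
t = 100 / 0.00161 = 6.211e+04 days = 170 years.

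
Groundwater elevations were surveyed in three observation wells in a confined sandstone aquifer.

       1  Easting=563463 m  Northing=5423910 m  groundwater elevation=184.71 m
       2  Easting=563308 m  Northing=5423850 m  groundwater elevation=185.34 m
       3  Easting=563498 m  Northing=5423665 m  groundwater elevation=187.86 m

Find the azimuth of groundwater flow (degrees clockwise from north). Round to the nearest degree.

Differences from 1: to 2 (Δx, Δy, Δh) = (-155, -60, +0.63); to 3 = (35, -245, +3.15).
Determinant of the coordinate differences = (-155)·(-245) − 35·(-60) = 40075.
∂h/∂x = [(+0.63)·(-245) − (+3.15)·(-60)] / 40075 = +0.0008646
∂h/∂y = [(-155)·(+3.15) − 35·(+0.63)] / 40075 = -0.01273
Flow direction (−∇h) has components (-0.0008646 E, +0.01273 N).
Azimuth = atan2(E, N) = atan2(-0.0008646, +0.01273) = 356.1° ≈ 356°.

356°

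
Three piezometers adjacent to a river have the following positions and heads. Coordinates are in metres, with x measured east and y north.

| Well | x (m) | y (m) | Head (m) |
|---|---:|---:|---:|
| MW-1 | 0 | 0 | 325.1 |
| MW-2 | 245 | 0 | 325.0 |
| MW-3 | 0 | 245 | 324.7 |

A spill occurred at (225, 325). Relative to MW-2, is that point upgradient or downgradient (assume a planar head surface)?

downgradient

∂h/∂x = (325.0 − 325.1) / (245 − 0) = -0.0004082
∂h/∂y = (324.7 − 325.1) / (245 − 0) = -0.001633
Head at (225, 325) = 325.1 + (-0.0004082)·(225) + (-0.001633)·(325) = 324.48 m.
That is lower than the 325.0 m at MW-2, so the point is downgradient.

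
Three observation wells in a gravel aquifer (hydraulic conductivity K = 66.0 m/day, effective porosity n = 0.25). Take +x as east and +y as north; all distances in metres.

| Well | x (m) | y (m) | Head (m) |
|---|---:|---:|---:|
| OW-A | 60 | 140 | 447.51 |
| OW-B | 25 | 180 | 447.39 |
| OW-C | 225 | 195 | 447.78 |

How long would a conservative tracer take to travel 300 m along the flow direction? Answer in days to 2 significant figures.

480 days

Taking OW-A as reference: OW-B−OW-A = (-35, 40, -0.12); OW-C−OW-A = (165, 55, +0.27).
Determinant of the coordinate differences = (-35)·55 − 165·40 = -8525.
∂h/∂x = [(-0.12)·55 − (+0.27)·40] / -8525 = +0.002041
∂h/∂y = [(-35)·(+0.27) − 165·(-0.12)] / -8525 = -0.001214
|∇h| = √(0.002041² + -0.001214²) = 0.002375
Seepage velocity v = K·i/n = 66.0 × 0.002375 / 0.25 = 0.627 m/day.
t = 300 / 0.627 = 478.5 days.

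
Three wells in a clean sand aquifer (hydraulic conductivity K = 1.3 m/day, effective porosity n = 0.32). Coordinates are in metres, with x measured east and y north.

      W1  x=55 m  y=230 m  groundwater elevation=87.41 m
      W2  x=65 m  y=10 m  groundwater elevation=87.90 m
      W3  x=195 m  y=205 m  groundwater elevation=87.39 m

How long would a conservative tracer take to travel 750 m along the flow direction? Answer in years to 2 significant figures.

220 years

With h = a·x + b·y + c and W1 as origin, the differences give:
  10·a + (-220)·b = +0.49
  140·a + (-25)·b = -0.02
Eliminate b (×(-25) and ×(-220), subtract): 30550·a = -16.650 → a = ∂h/∂x = -0.0005450
Back-substitute: b = ∂h/∂y = -0.002252.
|∇h| = √(-0.0005450² + -0.002252²) = 0.002317
Seepage velocity v = K·i/n = 1.3 × 0.002317 / 0.32 = 0.009413 m/day.
t = 750 / 0.009413 = 7.968e+04 days = 218 years.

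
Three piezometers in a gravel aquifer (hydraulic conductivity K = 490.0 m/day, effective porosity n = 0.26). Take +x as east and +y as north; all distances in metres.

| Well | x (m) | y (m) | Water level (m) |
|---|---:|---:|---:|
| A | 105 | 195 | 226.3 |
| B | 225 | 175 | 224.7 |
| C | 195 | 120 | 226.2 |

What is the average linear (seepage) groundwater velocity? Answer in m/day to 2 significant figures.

Taking A as reference: B−A = (120, -20, -1.6); C−A = (90, -75, -0.1).
Determinant of the coordinate differences = 120·(-75) − 90·(-20) = -7200.
∂h/∂x = [(-1.6)·(-75) − (-0.1)·(-20)] / -7200 = -0.01639
∂h/∂y = [120·(-0.1) − 90·(-1.6)] / -7200 = -0.01833
|∇h| = √(-0.01639² + -0.01833²) = 0.02459
Seepage velocity v = K·i/n = 490.0 × 0.02459 / 0.26 = 46.34 m/day.

46 m/day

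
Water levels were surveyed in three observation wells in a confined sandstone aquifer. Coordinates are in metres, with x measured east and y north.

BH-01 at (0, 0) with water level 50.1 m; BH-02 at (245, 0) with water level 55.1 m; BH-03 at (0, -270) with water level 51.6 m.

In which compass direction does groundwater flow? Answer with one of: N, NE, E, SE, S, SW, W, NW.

W

∂h/∂x = (55.1 − 50.1) / (245 − 0) = +0.02041
∂h/∂y = (51.6 − 50.1) / (-270 − 0) = -0.005556
Flow = −∇h = (-0.02041 east, +0.005556 north), which points west.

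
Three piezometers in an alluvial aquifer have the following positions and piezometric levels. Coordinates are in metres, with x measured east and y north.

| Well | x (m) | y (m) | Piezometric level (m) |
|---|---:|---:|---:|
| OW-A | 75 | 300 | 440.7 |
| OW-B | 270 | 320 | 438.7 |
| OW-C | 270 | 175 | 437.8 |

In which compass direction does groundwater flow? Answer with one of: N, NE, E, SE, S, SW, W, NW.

SE

With h = a·x + b·y + c and OW-A as origin, the differences give:
  195·a + 20·b = -2.0
  195·a + (-125)·b = -2.9
Eliminate b (×(-125) and ×20, subtract): -28275·a = 308.00 → a = ∂h/∂x = -0.01089
Back-substitute: b = ∂h/∂y = +0.006207.
Flow = −∇h = (+0.01089 east, -0.006207 north), which points southeast.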